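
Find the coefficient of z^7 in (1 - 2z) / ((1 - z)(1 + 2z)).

-171

The denominator gives the recurrence a_n = −a_(n−1) + 2a_(n−2) for n ≥ 2; the numerator fixes a_0 = 1, a_1 = -3.
Iterating: 1, -3, 5, -11, 21, -43, 85, -171, so a_7 = -171.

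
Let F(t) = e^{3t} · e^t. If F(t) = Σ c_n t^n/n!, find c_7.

16384

The EGF product rule gives c_7 = Σ_{k_1+k_2=7} C(7; k_1,k_2) · ∏ g_i(k_i), where e^{3t} gives (3)^k; e^t gives (1)^k.
g_1(k) for k = 0…7: 1, 3, 9, 27, 81, 243, 729, 2187.
g_2(k) for k = 0…7: 1, 1, 1, 1, 1, 1, 1, 1.
c_7 = Σ_k C(7,k)·g_1(k)·g_2(7−k) = 1·1·1 + 7·3·1 + 21·9·1 + 35·27·1 + 35·81·1 + 21·243·1 + 7·729·1 + 1·2187·1 = 1 + 21 + 189 + 945 + 2835 + 5103 + 5103 + 2187 = 16384.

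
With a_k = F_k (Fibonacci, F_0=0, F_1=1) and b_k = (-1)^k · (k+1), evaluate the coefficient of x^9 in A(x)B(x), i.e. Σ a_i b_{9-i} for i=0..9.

This is [x^9] in the product of the two ordinary generating functions.
Σ = 0·(-10) + 1·9 + 1·(-8) + 2·7 + 3·(-6) + 5·5 + 8·(-4) + 13·3 + 21·(-2) + 34·1 = 21.

21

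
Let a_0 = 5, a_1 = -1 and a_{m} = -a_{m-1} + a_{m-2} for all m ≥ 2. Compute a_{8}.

The ordinary generating function has denominator 1 + x - x^2.
Iterating the recurrence: a_0,…,a_{8} = 5, -1, 6, -7, 13, -20, 33, -53, 86.

86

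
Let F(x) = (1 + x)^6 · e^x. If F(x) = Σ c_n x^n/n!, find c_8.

93289

The EGF product rule gives c_8 = Σ_{k_1+k_2=8} C(8; k_1,k_2) · ∏ g_i(k_i), where (1+x)^6 gives the falling factorial (6)_k; e^x gives (1)^k.
g_1(k) for k = 0…8: 1, 6, 30, 120, 360, 720, 720, 0, 0.
g_2(k) for k = 0…8: 1, 1, 1, 1, 1, 1, 1, 1, 1.
c_8 = Σ_k C(8,k)·g_1(k)·g_2(8−k) = 1·1·1 + 8·6·1 + 28·30·1 + 56·120·1 + 70·360·1 + 56·720·1 + 28·720·1 = 1 + 48 + 840 + 6720 + 25200 + 40320 + 20160 = 93289.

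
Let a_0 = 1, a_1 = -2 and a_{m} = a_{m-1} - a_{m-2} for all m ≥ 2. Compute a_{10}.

2

The ordinary generating function has denominator 1 - z + z^2.
Iterating the recurrence: a_0,…,a_{10} = 1, -2, -3, -1, 2, 3, 1, -2, -3, -1, 2.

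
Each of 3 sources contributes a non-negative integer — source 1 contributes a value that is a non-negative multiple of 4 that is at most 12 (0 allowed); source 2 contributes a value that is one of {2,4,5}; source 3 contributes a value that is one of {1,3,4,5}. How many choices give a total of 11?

3

The generating function for the choices is (1 + y⁴ + y⁸ + y¹²)·(y² + y⁴ + y⁵)·(y + y³ + y⁴ + y⁵); the count is [y¹¹].
(1 + y⁴ + y⁸ + y¹²) has coefficients 1,0,0,0,1,0,0,0,1,0,0,0 for degrees 0…11.
(y² + y⁴ + y⁵) has coefficients 0,0,1,0,1,1,0,0,0,0,0,0 for degrees 0…11.
Finally multiplying by (y + y³ + y⁴ + y⁵), the product of all factors after the first has coefficients 0,0,0,1,0,2,2,2,2,2,1,0 for degrees 0…11.
[y¹¹] = 1·0 + 1·2 + 1·1 = 3.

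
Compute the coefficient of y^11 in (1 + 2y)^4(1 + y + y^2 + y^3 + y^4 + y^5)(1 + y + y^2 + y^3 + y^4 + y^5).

(1 + 2y)^4 has coefficients 1,8,24,32,16 for degrees 0…4.
(1 + y + y^2 + y^3 + y^4 + y^5) has coefficients 1,1,1,1,1,1,0,0,0,0,0,0 for degrees 0…11.
Finally multiplying by (1 + y + y^2 + y^3 + y^4 + y^5), the product of all factors after the first has coefficients 1,2,3,4,5,6,5,4,3,2,1,0 for degrees 0…11.
[y^11] = 1·0 + 8·1 + 24·2 + 32·3 + 16·4 = 216.

216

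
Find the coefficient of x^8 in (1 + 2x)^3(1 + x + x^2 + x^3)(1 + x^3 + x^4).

46

(1 + 2x)^3 has coefficients 1,6,12,8 for degrees 0…3.
(1 + x + x^2 + x^3) has coefficients 1,1,1,1,0,0,0,0,0 for degrees 0…8.
Finally multiplying by (1 + x^3 + x^4), the product of all factors after the first has coefficients 1,1,1,2,2,2,2,1,0 for degrees 0…8.
[x^8] = 1·0 + 6·1 + 12·2 + 8·2 = 46.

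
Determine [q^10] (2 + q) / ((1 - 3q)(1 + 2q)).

Partial fractions give a closed form: a_n = (7/5)·3^n + (3/5)·(-2)^n.
At n = 10: a_10 = 83283.

83283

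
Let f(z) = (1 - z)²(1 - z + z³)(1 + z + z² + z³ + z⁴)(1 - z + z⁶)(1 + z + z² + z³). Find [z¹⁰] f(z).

(1 - z)² has coefficients 1,-2,1 for degrees 0…2.
(1 - z + z³) has coefficients 1,-1,0,1,0,0,0,0,0,0,0 for degrees 0…10.
Multiplying by (1 + z + z² + z³ + z⁴) gives running coefficients 1,0,0,1,1,0,1,1,0,0,0 for degrees 0…10.
Multiplying by (1 - z + z⁶) gives running coefficients 1,-1,0,1,0,-1,2,0,-1,1,1 for degrees 0…10.
Finally multiplying by (1 + z + z² + z³), the product of all factors after the first has coefficients 1,0,0,1,0,0,2,1,0,2,1 for degrees 0…10.
[z¹⁰] = 1·1 − 2·2 + 1·0 = -3.

-3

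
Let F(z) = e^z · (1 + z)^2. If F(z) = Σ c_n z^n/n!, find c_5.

The EGF product rule gives c_5 = Σ_{k_1+k_2=5} C(5; k_1,k_2) · ∏ g_i(k_i), where e^z gives (1)^k; (1+z)^2 gives the falling factorial (2)_k.
g_1(k) for k = 0…5: 1, 1, 1, 1, 1, 1.
g_2(k) for k = 0…5: 1, 2, 2, 0, 0, 0.
c_5 = Σ_k C(5,k)·g_1(k)·g_2(5−k) = 10·1·2 + 5·1·2 + 1·1·1 = 20 + 10 + 1 = 31.

31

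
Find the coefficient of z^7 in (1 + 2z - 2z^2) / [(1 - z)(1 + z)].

The denominator gives the recurrence a_n = a_(n−2) for n ≥ 3; the numerator fixes a_0 = 1, a_1 = 2, a_2 = -1.
Iterating: 1, 2, -1, 2, -1, 2, -1, 2, so a_7 = 2.

2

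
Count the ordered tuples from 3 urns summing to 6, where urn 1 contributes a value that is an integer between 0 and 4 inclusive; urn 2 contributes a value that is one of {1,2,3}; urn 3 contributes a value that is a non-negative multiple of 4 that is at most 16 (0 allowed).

4

The generating function for the choices is (1 + x + x² + x³ + x⁴)·(x + x² + x³)·(1 + x⁴ + x⁸ + x¹² + x¹⁶); the count is [x⁶].
(1 + x + x² + x³ + x⁴) has coefficients 1,1,1,1,1 for degrees 0…4.
(x + x² + x³) has coefficients 0,1,1,1,0,0,0 for degrees 0…6.
Finally multiplying by (1 + x⁴ + x⁸ + x¹² + x¹⁶), the product of all factors after the first has coefficients 0,1,1,1,0,1,1 for degrees 0…6.
[x⁶] = 1·1 + 1·1 + 1·0 + 1·1 + 1·1 = 4.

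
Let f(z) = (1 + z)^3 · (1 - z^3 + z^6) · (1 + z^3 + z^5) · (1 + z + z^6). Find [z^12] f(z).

(1 + z)^3 has coefficients 1,3,3,1 for degrees 0…3.
(1 - z^3 + z^6) has coefficients 1,0,0,-1,0,0,1,0,0,0,0,0,0 for degrees 0…12.
Multiplying by (1 + z^3 + z^5) gives running coefficients 1,0,0,0,0,1,0,0,-1,1,0,1,0 for degrees 0…12.
Finally multiplying by (1 + z + z^6), the product of all factors after the first has coefficients 1,1,0,0,0,1,2,0,-1,0,1,2,1 for degrees 0…12.
[z^12] = 1·1 + 3·2 + 3·1 + 1·0 = 10.

10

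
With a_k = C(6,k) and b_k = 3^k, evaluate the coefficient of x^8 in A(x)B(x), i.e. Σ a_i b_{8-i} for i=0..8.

The convolution is the t^8 coefficient of A(t)B(t).
Σ = 1·6561 + 6·2187 + 15·729 + 20·243 + 15·81 + 6·27 + 1·9 + 0·3 + 0·1 = 36864.

36864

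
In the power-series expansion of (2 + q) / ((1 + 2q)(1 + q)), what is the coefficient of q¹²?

Partial fractions give a closed form: a_n = (3)·(-2)^n + (-1)·(-1)^n.
At n = 12: a_12 = 12287.

12287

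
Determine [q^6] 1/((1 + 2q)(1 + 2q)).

The denominator gives the recurrence a_n = −4a_(n−1) − 4a_(n−2) for n ≥ 2; the numerator fixes a_0 = 1, a_1 = -4.
Iterating: 1, -4, 12, -32, 80, -192, 448, so a_6 = 448.

448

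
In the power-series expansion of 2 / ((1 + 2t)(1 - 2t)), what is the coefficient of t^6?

128

Partial fractions give a closed form: a_n = (1)·(-2)^n + (1)·2^n.
At n = 6: a_6 = 128.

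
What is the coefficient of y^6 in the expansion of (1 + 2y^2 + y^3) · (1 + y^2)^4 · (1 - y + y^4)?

(1 + 2y^2 + y^3) has coefficients 1,0,2,1 for degrees 0…3.
(1 + y^2)^4 has coefficients 1,0,4,0,6,0,4 for degrees 0…6.
Finally multiplying by (1 - y + y^4), the product of all factors after the first has coefficients 1,-1,4,-4,7,-6,8 for degrees 0…6.
[y^6] = 1·8 + 2·7 + 1·(-4) = 18.

18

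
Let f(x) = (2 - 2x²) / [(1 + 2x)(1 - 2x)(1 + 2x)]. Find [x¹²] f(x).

45056

The denominator gives the recurrence a_n = −2a_(n−1) + 4a_(n−2) + 8a_(n−3) for n ≥ 3; the numerator fixes a_0 = 2, a_1 = -4, a_2 = 14.
Iterating: 2, -4, 14, -28, 80, -160, 416, -832, 2048, -4096, 9728, -19456, 45056, so a_12 = 45056.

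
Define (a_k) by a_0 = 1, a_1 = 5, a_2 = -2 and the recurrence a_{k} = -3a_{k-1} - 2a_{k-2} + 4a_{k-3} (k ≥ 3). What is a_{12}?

-22656

The ordinary generating function has denominator 1 + 3y + 2y^2 - 4y^3.
Iterating the recurrence: a_0,…,a_{12} = 1, 5, -2, 0, 24, -80, 192, -320, 256, 640, -3712, 10880, -22656.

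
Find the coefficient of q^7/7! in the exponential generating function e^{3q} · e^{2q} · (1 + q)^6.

7306325

The EGF product rule gives c_7 = Σ_{k_1+k_2+k_3=7} C(7; k_1,k_2,k_3) · ∏ g_i(k_i), where e^{3q} gives (3)^k; e^{2q} gives (2)^k; (1+q)^6 gives the falling factorial (6)_k.
g_1(k) for k = 0…7: 1, 3, 9, 27, 81, 243, 729, 2187.
g_2(k) for k = 0…7: 1, 2, 4, 8, 16, 32, 64, 128.
g_3(k) for k = 0…7: 1, 6, 30, 120, 360, 720, 720, 0.
First combine the last two factors: h(k) = Σ_j C(k,j)·g_2(j)·g_3(k−j) for k = 0…7: 1, 8, 58, 380, 2248, 12032, 58576, 261536.
c_7 = Σ_k C(7,k)·g_1(k)·h(7−k) = 1·1·261536 + 7·3·58576 + 21·9·12032 + 35·27·2248 + 35·81·380 + 21·243·58 + 7·729·8 + 1·2187·1 = 261536 + 1230096 + 2274048 + 2124360 + 1077300 + 295974 + 40824 + 2187 = 7306325.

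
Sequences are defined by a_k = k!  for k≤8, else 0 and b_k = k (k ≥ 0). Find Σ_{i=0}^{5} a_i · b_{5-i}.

51

The convolution is the x^5 coefficient of A(x)B(x).
Σ = 1·5 + 1·4 + 2·3 + 6·2 + 24·1 + 120·0 = 51.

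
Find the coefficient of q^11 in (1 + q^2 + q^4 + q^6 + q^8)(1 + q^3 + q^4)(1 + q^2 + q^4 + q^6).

(1 + q^2 + q^4 + q^6 + q^8) has coefficients 1,0,1,0,1,0,1,0,1 for degrees 0…8.
(1 + q^3 + q^4) has coefficients 1,0,0,1,1,0,0,0,0,0,0,0 for degrees 0…11.
Finally multiplying by (1 + q^2 + q^4 + q^6), the product of all factors after the first has coefficients 1,0,1,1,2,1,2,1,1,1,1,0 for degrees 0…11.
[q^11] = 1·0 + 1·1 + 1·1 + 1·1 + 1·1 = 4.

4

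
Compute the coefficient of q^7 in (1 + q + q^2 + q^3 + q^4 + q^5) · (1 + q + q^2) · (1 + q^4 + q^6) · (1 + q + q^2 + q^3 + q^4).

(1 + q + q^2 + q^3 + q^4 + q^5) has coefficients 1,1,1,1,1,1 for degrees 0…5.
(1 + q + q^2) has coefficients 1,1,1,0,0,0,0,0 for degrees 0…7.
Multiplying by (1 + q^4 + q^6) gives running coefficients 1,1,1,0,1,1,2,1 for degrees 0…7.
Finally multiplying by (1 + q + q^2 + q^3 + q^4), the product of all factors after the first has coefficients 1,2,3,3,4,4,5,5 for degrees 0…7.
[q^7] = 1·5 + 1·5 + 1·4 + 1·4 + 1·3 + 1·3 = 24.

24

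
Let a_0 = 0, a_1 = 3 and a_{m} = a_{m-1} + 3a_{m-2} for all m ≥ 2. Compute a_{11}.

The ordinary generating function has denominator 1 - q - 3q^2.
Iterating the recurrence: a_0,…,a_{11} = 0, 3, 3, 12, 21, 57, 120, 291, 651, 1524, 3477, 8049.

8049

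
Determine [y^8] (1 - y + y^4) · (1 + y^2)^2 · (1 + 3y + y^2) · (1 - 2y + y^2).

-6

(1 - y + y^4) has coefficients 1,-1,0,0,1 for degrees 0…4.
(1 + y^2)^2 has coefficients 1,0,2,0,1,0,0,0,0 for degrees 0…8.
Multiplying by (1 + 3y + y^2) gives running coefficients 1,3,3,6,3,3,1,0,0 for degrees 0…8.
Finally multiplying by (1 - 2y + y^2), the product of all factors after the first has coefficients 1,1,-2,3,-6,3,-2,1,1 for degrees 0…8.
[y^8] = 1·1 − 1·1 + 1·(-6) = -6.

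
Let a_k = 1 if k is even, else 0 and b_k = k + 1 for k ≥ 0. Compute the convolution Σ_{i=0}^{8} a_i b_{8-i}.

25

This is [x^8] in the product of the two ordinary generating functions.
Σ = 1·9 + 0·8 + 1·7 + 0·6 + 1·5 + 0·4 + 1·3 + 0·2 + 1·1 = 25.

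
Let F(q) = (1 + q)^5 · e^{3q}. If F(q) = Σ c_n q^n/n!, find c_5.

The EGF product rule gives c_5 = Σ_{k_1+k_2=5} C(5; k_1,k_2) · ∏ g_i(k_i), where (1+q)^5 gives the falling factorial (5)_k; e^{3q} gives (3)^k.
g_1(k) for k = 0…5: 1, 5, 20, 60, 120, 120.
g_2(k) for k = 0…5: 1, 3, 9, 27, 81, 243.
c_5 = Σ_k C(5,k)·g_1(k)·g_2(5−k) = 1·1·243 + 5·5·81 + 10·20·27 + 10·60·9 + 5·120·3 + 1·120·1 = 243 + 2025 + 5400 + 5400 + 1800 + 120 = 14988.

14988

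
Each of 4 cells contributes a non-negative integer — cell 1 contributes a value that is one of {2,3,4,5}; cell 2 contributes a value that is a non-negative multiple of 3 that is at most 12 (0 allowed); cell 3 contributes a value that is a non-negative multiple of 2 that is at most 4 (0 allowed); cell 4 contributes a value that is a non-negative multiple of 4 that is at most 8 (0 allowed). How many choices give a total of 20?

9

The generating function for the choices is (y² + y³ + y⁴ + y⁵)·(1 + y³ + y⁶ + y⁹ + y¹²)·(1 + y² + y⁴)·(1 + y⁴ + y⁸); the count is [y²⁰].
(y² + y³ + y⁴ + y⁵) has coefficients 0,0,1,1,1,1 for degrees 0…5.
(1 + y³ + y⁶ + y⁹ + y¹²) has coefficients 1,0,0,1,0,0,1,0,0,1,0,0,1,0,0,0,0,0,0,0,0 for degrees 0…20.
Multiplying by (1 + y² + y⁴) gives running coefficients 1,0,1,1,1,1,1,1,1,1,1,1,1,1,1,0,1,0,0,0,0 for degrees 0…20.
Finally multiplying by (1 + y⁴ + y⁸), the product of all factors after the first has coefficients 1,0,1,1,2,1,2,2,3,2,3,3,3,3,3,2,3,2,2,1,2 for degrees 0…20.
[y²⁰] = 1·2 + 1·2 + 1·3 + 1·2 = 9.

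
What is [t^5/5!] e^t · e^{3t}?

The EGF product rule gives c_5 = Σ_{k_1+k_2=5} C(5; k_1,k_2) · ∏ g_i(k_i), where e^t gives (1)^k; e^{3t} gives (3)^k.
g_1(k) for k = 0…5: 1, 1, 1, 1, 1, 1.
g_2(k) for k = 0…5: 1, 3, 9, 27, 81, 243.
c_5 = Σ_k C(5,k)·g_1(k)·g_2(5−k) = 1·1·243 + 5·1·81 + 10·1·27 + 10·1·9 + 5·1·3 + 1·1·1 = 243 + 405 + 270 + 90 + 15 + 1 = 1024.

1024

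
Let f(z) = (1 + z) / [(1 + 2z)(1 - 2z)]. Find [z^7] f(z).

64

Partial fractions give a closed form: a_n = (1/4)·(-2)^n + (3/4)·2^n.
At n = 7: a_7 = 64.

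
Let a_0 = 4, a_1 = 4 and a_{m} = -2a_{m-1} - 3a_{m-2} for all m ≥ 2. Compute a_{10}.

-788

The ordinary generating function has denominator 1 + 2x + 3x^2.
Iterating the recurrence: a_0,…,a_{10} = 4, 4, -20, 28, 4, -92, 172, -68, -380, 964, -788.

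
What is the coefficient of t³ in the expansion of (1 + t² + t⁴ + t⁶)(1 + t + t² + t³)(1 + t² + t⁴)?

3

(1 + t² + t⁴ + t⁶) has coefficients 1,0,1,0 for degrees 0…3.
(1 + t + t² + t³) has coefficients 1,1,1,1 for degrees 0…3.
Finally multiplying by (1 + t² + t⁴), the product of all factors after the first has coefficients 1,1,2,2 for degrees 0…3.
[t³] = 1·2 + 1·1 = 3.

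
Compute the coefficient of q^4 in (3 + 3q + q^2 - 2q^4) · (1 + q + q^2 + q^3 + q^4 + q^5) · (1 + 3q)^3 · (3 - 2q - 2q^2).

347

(3 + 3q + q^2 - 2q^4) has coefficients 3,3,1,0,-2 for degrees 0…4.
(1 + q + q^2 + q^3 + q^4 + q^5) has coefficients 1,1,1,1,1 for degrees 0…4.
Multiplying by (1 + 3q)^3 gives running coefficients 1,10,37,64,64 for degrees 0…4.
Finally multiplying by (3 - 2q - 2q^2), the product of all factors after the first has coefficients 3,28,89,98,-10 for degrees 0…4.
[q^4] = 3·(-10) + 3·98 + 1·89 − 2·3 = 347.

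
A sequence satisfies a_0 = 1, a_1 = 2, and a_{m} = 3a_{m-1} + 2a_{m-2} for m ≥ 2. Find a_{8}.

The ordinary generating function has denominator 1 - 3x - 2x^2.
Iterating the recurrence: a_0,…,a_{8} = 1, 2, 8, 28, 100, 356, 1268, 4516, 16084.

16084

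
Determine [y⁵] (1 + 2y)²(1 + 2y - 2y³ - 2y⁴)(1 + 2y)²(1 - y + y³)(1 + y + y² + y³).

9

(1 + 2y)² has coefficients 1,4,4 for degrees 0…2.
(1 + 2y - 2y³ - 2y⁴) has coefficients 1,2,0,-2,-2,0 for degrees 0…5.
Multiplying by (1 + 2y)² gives running coefficients 1,6,12,6,-10,-16 for degrees 0…5.
Multiplying by (1 - y + y³) gives running coefficients 1,5,6,-5,-10,6 for degrees 0…5.
Finally multiplying by (1 + y + y² + y³), the product of all factors after the first has coefficients 1,6,12,7,-4,-3 for degrees 0…5.
[y⁵] = 1·(-3) + 4·(-4) + 4·7 = 9.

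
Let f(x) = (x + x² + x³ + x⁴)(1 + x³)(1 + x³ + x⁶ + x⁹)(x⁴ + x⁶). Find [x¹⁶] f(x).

6

(x + x² + x³ + x⁴) has coefficients 0,1,1,1,1 for degrees 0…4.
(1 + x³) has coefficients 1,0,0,1,0,0,0,0,0,0,0,0,0,0,0,0,0 for degrees 0…16.
Multiplying by (1 + x³ + x⁶ + x⁹) gives running coefficients 1,0,0,2,0,0,2,0,0,2,0,0,1,0,0,0,0 for degrees 0…16.
Finally multiplying by (x⁴ + x⁶), the product of all factors after the first has coefficients 0,0,0,0,1,0,1,2,0,2,2,0,2,2,0,2,1 for degrees 0…16.
[x¹⁶] = 1·2 + 1·0 + 1·2 + 1·2 = 6.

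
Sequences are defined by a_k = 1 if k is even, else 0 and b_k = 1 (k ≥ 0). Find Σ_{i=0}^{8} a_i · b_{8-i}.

The convolution is the x^8 coefficient of A(x)B(x).
Σ = 1·1 + 0·1 + 1·1 + 0·1 + 1·1 + 0·1 + 1·1 + 0·1 + 1·1 = 5.

5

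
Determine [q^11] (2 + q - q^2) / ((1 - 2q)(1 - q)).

9214

The denominator gives the recurrence a_n = 3a_(n−1) − 2a_(n−2) for n ≥ 3; the numerator fixes a_0 = 2, a_1 = 7, a_2 = 16.
Iterating: 2, 7, 16, 34, 70, 142, 286, 574, 1150, 2302, 4606, 9214, so a_11 = 9214.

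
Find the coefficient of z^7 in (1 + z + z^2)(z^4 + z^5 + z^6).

2

(1 + z + z^2) has coefficients 1,1,1 for degrees 0…2.
(z^4 + z^5 + z^6) has coefficients 0,0,0,0,1,1,1,0 for degrees 0…7.
[z^7] = 1·0 + 1·1 + 1·1 = 2.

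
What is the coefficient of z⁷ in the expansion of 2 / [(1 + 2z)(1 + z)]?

The denominator gives the recurrence a_n = −3a_(n−1) − 2a_(n−2) for n ≥ 2; the numerator fixes a_0 = 2, a_1 = -6.
Iterating: 2, -6, 14, -30, 62, -126, 254, -510, so a_7 = -510.

-510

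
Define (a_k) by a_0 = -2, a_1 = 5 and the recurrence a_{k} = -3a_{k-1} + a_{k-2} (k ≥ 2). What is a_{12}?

The ordinary generating function has denominator 1 + 3z - z^2.
Iterating the recurrence: a_0,…,a_{12} = -2, 5, -17, 56, -185, 611, -2018, 6665, -22013, 72704, -240125, 793079, -2619362.

-2619362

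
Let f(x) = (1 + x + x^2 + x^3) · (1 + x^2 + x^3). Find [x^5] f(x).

(1 + x + x^2 + x^3) has coefficients 1,1,1,1 for degrees 0…3.
(1 + x^2 + x^3) has coefficients 1,0,1,1,0,0 for degrees 0…5.
[x^5] = 1·0 + 1·0 + 1·1 + 1·1 = 2.

2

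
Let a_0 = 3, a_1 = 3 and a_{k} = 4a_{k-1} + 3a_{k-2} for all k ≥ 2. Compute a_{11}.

20301213

The ordinary generating function has denominator 1 - 4t - 3t^2.
Iterating the recurrence: a_0,…,a_{11} = 3, 3, 21, 93, 435, 2019, 9381, 43581, 202467, 940611, 4369845, 20301213.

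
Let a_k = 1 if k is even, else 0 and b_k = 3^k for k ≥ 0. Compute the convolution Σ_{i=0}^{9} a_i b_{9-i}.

22143

Write out a_i and b_{9-i} for i = 0,…,9 and sum the products.
Σ = 1·19683 + 0·6561 + 1·2187 + 0·729 + 1·243 + 0·81 + 1·27 + 0·9 + 1·3 + 0·1 = 22143.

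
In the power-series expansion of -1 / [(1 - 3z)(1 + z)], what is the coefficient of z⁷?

Partial fractions give a closed form: a_n = (-3/4)·3^n + (-1/4)·(-1)^n.
At n = 7: a_7 = -1640.

-1640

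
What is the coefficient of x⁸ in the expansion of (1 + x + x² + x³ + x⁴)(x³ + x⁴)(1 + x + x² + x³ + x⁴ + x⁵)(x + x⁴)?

(1 + x + x² + x³ + x⁴) has coefficients 1,1,1,1,1 for degrees 0…4.
(x³ + x⁴) has coefficients 0,0,0,1,1,0,0,0,0 for degrees 0…8.
Multiplying by (1 + x + x² + x³ + x⁴ + x⁵) gives running coefficients 0,0,0,1,2,2,2,2,2 for degrees 0…8.
Finally multiplying by (x + x⁴), the product of all factors after the first has coefficients 0,0,0,0,1,2,2,3,4 for degrees 0…8.
[x⁸] = 1·4 + 1·3 + 1·2 + 1·2 + 1·1 = 12.

12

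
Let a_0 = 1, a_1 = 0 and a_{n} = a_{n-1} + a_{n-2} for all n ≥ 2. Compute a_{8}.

13

The ordinary generating function has denominator 1 - y - y^2.
Iterating the recurrence: a_0,…,a_{8} = 1, 0, 1, 1, 2, 3, 5, 8, 13.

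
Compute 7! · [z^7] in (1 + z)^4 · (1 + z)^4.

The EGF product rule gives c_7 = Σ_{k_1+k_2=7} C(7; k_1,k_2) · ∏ g_i(k_i), where (1+z)^4 gives the falling factorial (4)_k; (1+z)^4 gives the falling factorial (4)_k.
g_1(k) for k = 0…7: 1, 4, 12, 24, 24, 0, 0, 0.
g_2(k) for k = 0…7: 1, 4, 12, 24, 24, 0, 0, 0.
c_7 = Σ_k C(7,k)·g_1(k)·g_2(7−k) = 35·24·24 + 35·24·24 = 20160 + 20160 = 40320.

40320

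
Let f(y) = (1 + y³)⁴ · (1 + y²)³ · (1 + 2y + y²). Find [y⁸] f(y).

(1 + y³)⁴ has coefficients 1,0,0,4,0,0,6,0,0 for degrees 0…8.
(1 + y²)³ has coefficients 1,0,3,0,3,0,1,0,0 for degrees 0…8.
Finally multiplying by (1 + 2y + y²), the product of all factors after the first has coefficients 1,2,4,6,6,6,4,2,1 for degrees 0…8.
[y⁸] = 1·1 + 4·6 + 6·4 = 49.

49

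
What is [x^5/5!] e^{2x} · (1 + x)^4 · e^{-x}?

501

The EGF product rule gives c_5 = Σ_{k_1+k_2+k_3=5} C(5; k_1,k_2,k_3) · ∏ g_i(k_i), where e^{2x} gives (2)^k; (1+x)^4 gives the falling factorial (4)_k; e^{-x} gives (-1)^k.
g_1(k) for k = 0…5: 1, 2, 4, 8, 16, 32.
g_2(k) for k = 0…5: 1, 4, 12, 24, 24, 0.
g_3(k) for k = 0…5: 1, -1, 1, -1, 1, -1.
First combine the last two factors: h(k) = Σ_j C(k,j)·g_2(j)·g_3(k−j) for k = 0…5: 1, 3, 5, -1, -15, 19.
c_5 = Σ_k C(5,k)·g_1(k)·h(5−k) = 1·1·19 + 5·2·(-15) + 10·4·(-1) + 10·8·5 + 5·16·3 + 1·32·1 = 19 − 150 − 40 + 400 + 240 + 32 = 501.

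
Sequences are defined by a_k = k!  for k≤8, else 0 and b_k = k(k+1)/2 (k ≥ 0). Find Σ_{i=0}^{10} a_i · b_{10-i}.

161044

Write out a_i and b_{10-i} for i = 0,…,10 and sum the products.
Σ = 1·55 + 1·45 + 2·36 + 6·28 + 24·21 + 120·15 + 720·10 + 5040·6 + 40320·3 + 0·1 + 0·0 = 161044.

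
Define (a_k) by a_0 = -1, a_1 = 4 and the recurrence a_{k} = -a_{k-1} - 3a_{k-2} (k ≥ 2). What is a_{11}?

The ordinary generating function has denominator 1 + y + 3y^2.
Iterating the recurrence: a_0,…,a_{11} = -1, 4, -1, -11, 14, 19, -61, 4, 179, -191, -346, 919.

919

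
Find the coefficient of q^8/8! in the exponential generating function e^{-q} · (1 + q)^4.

641

The EGF product rule gives c_8 = Σ_{k_1+k_2=8} C(8; k_1,k_2) · ∏ g_i(k_i), where e^{-q} gives (-1)^k; (1+q)^4 gives the falling factorial (4)_k.
g_1(k) for k = 0…8: 1, -1, 1, -1, 1, -1, 1, -1, 1.
g_2(k) for k = 0…8: 1, 4, 12, 24, 24, 0, 0, 0, 0.
c_8 = Σ_k C(8,k)·g_1(k)·g_2(8−k) = 70·1·24 + 56·(-1)·24 + 28·1·12 + 8·(-1)·4 + 1·1·1 = 1680 − 1344 + 336 − 32 + 1 = 641.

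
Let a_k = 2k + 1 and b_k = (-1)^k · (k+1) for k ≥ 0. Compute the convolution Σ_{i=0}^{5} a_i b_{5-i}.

The convolution is the x^5 coefficient of A(x)B(x).
Σ = 1·(-6) + 3·5 + 5·(-4) + 7·3 + 9·(-2) + 11·1 = 3.

3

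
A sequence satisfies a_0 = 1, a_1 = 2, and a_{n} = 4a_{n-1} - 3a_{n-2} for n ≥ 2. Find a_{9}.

The ordinary generating function has denominator 1 - 4z + 3z^2.
Iterating the recurrence: a_0,…,a_{9} = 1, 2, 5, 14, 41, 122, 365, 1094, 3281, 9842.

9842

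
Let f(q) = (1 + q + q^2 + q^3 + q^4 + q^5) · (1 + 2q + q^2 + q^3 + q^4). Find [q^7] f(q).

3

(1 + q + q^2 + q^3 + q^4 + q^5) has coefficients 1,1,1,1,1,1 for degrees 0…5.
(1 + 2q + q^2 + q^3 + q^4) has coefficients 1,2,1,1,1,0,0,0 for degrees 0…7.
[q^7] = 1·0 + 1·0 + 1·0 + 1·1 + 1·1 + 1·1 = 3.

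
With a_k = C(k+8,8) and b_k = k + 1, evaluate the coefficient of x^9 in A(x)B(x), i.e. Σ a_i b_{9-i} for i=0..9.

92378

This is [x^9] in the product of the two ordinary generating functions.
Σ = 1·10 + 9·9 + 45·8 + 165·7 + 495·6 + 1287·5 + 3003·4 + 6435·3 + 12870·2 + 24310·1 = 92378.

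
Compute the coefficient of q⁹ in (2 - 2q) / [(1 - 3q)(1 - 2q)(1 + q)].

58366

Partial fractions give a closed form: a_n = (3)·3^n + (-4/3)·2^n + (1/3)·(-1)^n.
At n = 9: a_9 = 58366.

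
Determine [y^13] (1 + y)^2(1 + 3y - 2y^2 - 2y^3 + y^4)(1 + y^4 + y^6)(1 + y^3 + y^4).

-7

(1 + y)^2 has coefficients 1,2,1 for degrees 0…2.
(1 + 3y - 2y^2 - 2y^3 + y^4) has coefficients 1,3,-2,-2,1,0,0,0,0,0,0,0,0,0 for degrees 0…13.
Multiplying by (1 + y^4 + y^6) gives running coefficients 1,3,-2,-2,2,3,-1,1,-1,-2,1,0,0,0 for degrees 0…13.
Finally multiplying by (1 + y^3 + y^4), the product of all factors after the first has coefficients 1,3,-2,-1,6,4,-5,1,4,0,1,0,-3,-1 for degrees 0…13.
[y^13] = 1·(-1) + 2·(-3) + 1·0 = -7.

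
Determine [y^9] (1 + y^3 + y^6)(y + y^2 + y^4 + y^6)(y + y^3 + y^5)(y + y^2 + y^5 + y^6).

(1 + y^3 + y^6) has coefficients 1,0,0,1,0,0,1 for degrees 0…6.
(y + y^2 + y^4 + y^6) has coefficients 0,1,1,0,1,0,1,0,0,0 for degrees 0…9.
Multiplying by (y + y^3 + y^5) gives running coefficients 0,0,1,1,1,2,1,3,0,2 for degrees 0…9.
Finally multiplying by (y + y^2 + y^5 + y^6), the product of all factors after the first has coefficients 0,0,0,1,2,2,3,4,6,5 for degrees 0…9.
[y^9] = 1·5 + 1·3 + 1·1 = 9.

9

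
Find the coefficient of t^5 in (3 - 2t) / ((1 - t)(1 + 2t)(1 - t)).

-54

The denominator gives the recurrence a_n = 3a_(n−2) − 2a_(n−3) for n ≥ 3; the numerator fixes a_0 = 3, a_1 = -2, a_2 = 9.
Iterating: 3, -2, 9, -12, 31, -54, so a_5 = -54.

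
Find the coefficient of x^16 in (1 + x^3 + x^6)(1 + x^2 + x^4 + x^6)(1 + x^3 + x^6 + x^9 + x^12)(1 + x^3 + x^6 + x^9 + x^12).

(1 + x^3 + x^6) has coefficients 1,0,0,1,0,0,1 for degrees 0…6.
(1 + x^2 + x^4 + x^6) has coefficients 1,0,1,0,1,0,1,0,0,0,0,0,0,0,0,0,0 for degrees 0…16.
Multiplying by (1 + x^3 + x^6 + x^9 + x^12) gives running coefficients 1,0,1,1,1,1,2,1,1,2,1,1,2,1,1,1,1 for degrees 0…16.
Finally multiplying by (1 + x^3 + x^6 + x^9 + x^12), the product of all factors after the first has coefficients 1,0,1,2,1,2,4,2,3,6,3,4,8,4,5,8,5 for degrees 0…16.
[x^16] = 1·5 + 1·4 + 1·3 = 12.

12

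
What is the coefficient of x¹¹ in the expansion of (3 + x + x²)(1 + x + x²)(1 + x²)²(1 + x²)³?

(3 + x + x²) has coefficients 3,1,1 for degrees 0…2.
(1 + x + x²) has coefficients 1,1,1,0,0,0,0,0,0,0,0,0 for degrees 0…11.
Multiplying by (1 + x²)² gives running coefficients 1,1,3,2,3,1,1,0,0,0,0,0 for degrees 0…11.
Finally multiplying by (1 + x²)³, the product of all factors after the first has coefficients 1,1,6,5,15,10,20,10,15,5,6,1 for degrees 0…11.
[x¹¹] = 3·1 + 1·6 + 1·5 = 14.

14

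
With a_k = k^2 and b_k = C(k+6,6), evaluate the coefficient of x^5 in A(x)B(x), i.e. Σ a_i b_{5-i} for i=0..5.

935

Write out a_i and b_{5-i} for i = 0,…,5 and sum the products.
Σ = 0·462 + 1·210 + 4·84 + 9·28 + 16·7 + 25·1 = 935.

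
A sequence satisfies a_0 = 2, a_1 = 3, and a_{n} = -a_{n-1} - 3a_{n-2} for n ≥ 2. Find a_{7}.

135

The ordinary generating function has denominator 1 + q + 3q^2.
Iterating the recurrence: a_0,…,a_{7} = 2, 3, -9, 0, 27, -27, -54, 135.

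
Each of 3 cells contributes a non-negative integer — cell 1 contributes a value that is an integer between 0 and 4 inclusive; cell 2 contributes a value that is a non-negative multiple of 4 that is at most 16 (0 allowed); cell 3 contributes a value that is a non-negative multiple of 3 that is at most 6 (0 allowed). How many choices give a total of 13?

3

The generating function for the choices is (1 + x + x^2 + x^3 + x^4)·(1 + x^4 + x^8 + x^12 + x^16)·(1 + x^3 + x^6); the count is [x^13].
(1 + x + x^2 + x^3 + x^4) has coefficients 1,1,1,1,1 for degrees 0…4.
(1 + x^4 + x^8 + x^12 + x^16) has coefficients 1,0,0,0,1,0,0,0,1,0,0,0,1,0 for degrees 0…13.
Finally multiplying by (1 + x^3 + x^6), the product of all factors after the first has coefficients 1,0,0,1,1,0,1,1,1,0,1,1,1,0 for degrees 0…13.
[x^13] = 1·0 + 1·1 + 1·1 + 1·1 + 1·0 = 3.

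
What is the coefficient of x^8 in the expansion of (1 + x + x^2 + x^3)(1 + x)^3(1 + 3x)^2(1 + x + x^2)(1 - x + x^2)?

(1 + x + x^2 + x^3) has coefficients 1,1,1,1 for degrees 0…3.
(1 + x)^3 has coefficients 1,3,3,1,0,0,0,0,0 for degrees 0…8.
Multiplying by (1 + 3x)^2 gives running coefficients 1,9,30,46,33,9,0,0,0 for degrees 0…8.
Multiplying by (1 + x + x^2) gives running coefficients 1,10,40,85,109,88,42,9,0 for degrees 0…8.
Finally multiplying by (1 - x + x^2), the product of all factors after the first has coefficients 1,9,31,55,64,64,63,55,33 for degrees 0…8.
[x^8] = 1·33 + 1·55 + 1·63 + 1·64 = 215.

215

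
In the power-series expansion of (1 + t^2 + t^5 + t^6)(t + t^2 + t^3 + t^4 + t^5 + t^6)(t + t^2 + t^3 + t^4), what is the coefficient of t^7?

9

(1 + t^2 + t^5 + t^6) has coefficients 1,0,1,0,0,1,1 for degrees 0…6.
(t + t^2 + t^3 + t^4 + t^5 + t^6) has coefficients 0,1,1,1,1,1,1,0 for degrees 0…7.
Finally multiplying by (t + t^2 + t^3 + t^4), the product of all factors after the first has coefficients 0,0,1,2,3,4,4,4 for degrees 0…7.
[t^7] = 1·4 + 1·4 + 1·1 + 1·0 = 9.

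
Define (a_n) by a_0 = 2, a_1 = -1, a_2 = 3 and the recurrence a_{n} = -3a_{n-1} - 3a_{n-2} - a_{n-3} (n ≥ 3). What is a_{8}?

The ordinary generating function has denominator 1 + 3q + 3q^2 + q^3.
Iterating the recurrence: a_0,…,a_{8} = 2, -1, 3, -8, 16, -27, 41, -58, 78.

78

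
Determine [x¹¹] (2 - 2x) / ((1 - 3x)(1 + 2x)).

Partial fractions give a closed form: a_n = (4/5)·3^n + (6/5)·(-2)^n.
At n = 11: a_11 = 139260.

139260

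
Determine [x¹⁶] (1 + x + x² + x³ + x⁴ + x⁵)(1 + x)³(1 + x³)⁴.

24

(1 + x + x² + x³ + x⁴ + x⁵) has coefficients 1,1,1,1,1,1 for degrees 0…5.
(1 + x)³ has coefficients 1,3,3,1,0,0,0,0,0,0,0,0,0,0,0,0,0 for degrees 0…16.
Finally multiplying by (1 + x³)⁴, the product of all factors after the first has coefficients 1,3,3,5,12,12,10,18,18,10,12,12,5,3,3,1,0 for degrees 0…16.
[x¹⁶] = 1·0 + 1·1 + 1·3 + 1·3 + 1·5 + 1·12 = 24.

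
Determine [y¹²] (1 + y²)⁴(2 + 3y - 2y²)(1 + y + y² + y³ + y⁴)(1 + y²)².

(1 + y²)⁴ has coefficients 1,0,4,0,6,0,4,0,1 for degrees 0…8.
(2 + 3y - 2y²) has coefficients 2,3,-2,0,0,0,0,0,0,0,0,0,0 for degrees 0…12.
Multiplying by (1 + y + y² + y³ + y⁴) gives running coefficients 2,5,3,3,3,1,-2,0,0,0,0,0,0 for degrees 0…12.
Finally multiplying by (1 + y²)², the product of all factors after the first has coefficients 2,5,7,13,11,12,7,5,-1,1,-2,0,0 for degrees 0…12.
[y¹²] = 1·0 + 4·(-2) + 6·(-1) + 4·7 + 1·11 = 25.

25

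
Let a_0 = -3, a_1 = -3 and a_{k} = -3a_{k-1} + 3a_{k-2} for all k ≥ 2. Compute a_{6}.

405

The ordinary generating function has denominator 1 + 3z - 3z^2.
Iterating the recurrence: a_0,…,a_{6} = -3, -3, 0, -9, 27, -108, 405.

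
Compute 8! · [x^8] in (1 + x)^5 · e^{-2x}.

The EGF product rule gives c_8 = Σ_{k_1+k_2=8} C(8; k_1,k_2) · ∏ g_i(k_i), where (1+x)^5 gives the falling factorial (5)_k; e^{-2x} gives (-2)^k.
g_1(k) for k = 0…8: 1, 5, 20, 60, 120, 120, 0, 0, 0.
g_2(k) for k = 0…8: 1, -2, 4, -8, 16, -32, 64, -128, 256.
c_8 = Σ_k C(8,k)·g_1(k)·g_2(8−k) = 1·1·256 + 8·5·(-128) + 28·20·64 + 56·60·(-32) + 70·120·16 + 56·120·(-8) = 256 − 5120 + 35840 − 107520 + 134400 − 53760 = 4096.

4096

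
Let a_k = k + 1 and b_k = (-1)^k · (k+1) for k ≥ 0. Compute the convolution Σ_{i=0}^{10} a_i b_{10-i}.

6

The convolution is the x^10 coefficient of A(x)B(x).
Σ = 1·11 + 2·(-10) + 3·9 + 4·(-8) + 5·7 + 6·(-6) + 7·5 + 8·(-4) + 9·3 + 10·(-2) + 11·1 = 6.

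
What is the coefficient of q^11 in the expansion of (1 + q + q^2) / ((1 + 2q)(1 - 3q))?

The denominator gives the recurrence a_n = a_(n−1) + 6a_(n−2) for n ≥ 3; the numerator fixes a_0 = 1, a_1 = 2, a_2 = 9.
Iterating: 1, 2, 9, 21, 75, 201, 651, 1857, 5763, 16905, 51483, 152913, so a_11 = 152913.

152913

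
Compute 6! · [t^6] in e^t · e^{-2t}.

1

The EGF product rule gives c_6 = Σ_{k_1+k_2=6} C(6; k_1,k_2) · ∏ g_i(k_i), where e^t gives (1)^k; e^{-2t} gives (-2)^k.
g_1(k) for k = 0…6: 1, 1, 1, 1, 1, 1, 1.
g_2(k) for k = 0…6: 1, -2, 4, -8, 16, -32, 64.
c_6 = Σ_k C(6,k)·g_1(k)·g_2(6−k) = 1·1·64 + 6·1·(-32) + 15·1·16 + 20·1·(-8) + 15·1·4 + 6·1·(-2) + 1·1·1 = 64 − 192 + 240 − 160 + 60 − 12 + 1 = 1.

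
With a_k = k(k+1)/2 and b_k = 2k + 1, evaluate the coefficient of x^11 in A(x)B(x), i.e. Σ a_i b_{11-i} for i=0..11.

1716

This is [x^11] in the product of the two ordinary generating functions.
Σ = 0·23 + 1·21 + 3·19 + 6·17 + 10·15 + 15·13 + 21·11 + 28·9 + 36·7 + 45·5 + 55·3 + 66·1 = 1716.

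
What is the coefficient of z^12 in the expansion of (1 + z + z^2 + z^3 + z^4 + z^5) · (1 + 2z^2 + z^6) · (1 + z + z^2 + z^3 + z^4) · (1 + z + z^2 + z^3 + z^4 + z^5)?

59

(1 + z + z^2 + z^3 + z^4 + z^5) has coefficients 1,1,1,1,1,1 for degrees 0…5.
(1 + 2z^2 + z^6) has coefficients 1,0,2,0,0,0,1,0,0,0,0,0,0 for degrees 0…12.
Multiplying by (1 + z + z^2 + z^3 + z^4) gives running coefficients 1,1,3,3,3,2,3,1,1,1,1,0,0 for degrees 0…12.
Finally multiplying by (1 + z + z^2 + z^3 + z^4 + z^5), the product of all factors after the first has coefficients 1,2,5,8,11,13,15,15,13,11,9,7,4 for degrees 0…12.
[z^12] = 1·4 + 1·7 + 1·9 + 1·11 + 1·13 + 1·15 = 59.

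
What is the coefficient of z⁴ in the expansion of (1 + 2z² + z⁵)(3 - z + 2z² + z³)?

4

(1 + 2z² + z⁵) has coefficients 1,0,2,0,0 for degrees 0…4.
(3 - z + 2z² + z³) has coefficients 3,-1,2,1,0 for degrees 0…4.
[z⁴] = 1·0 + 2·2 = 4.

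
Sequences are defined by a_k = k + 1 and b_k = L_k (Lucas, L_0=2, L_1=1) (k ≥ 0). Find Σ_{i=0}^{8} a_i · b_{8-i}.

309

Write out a_i and b_{8-i} for i = 0,…,8 and sum the products.
Σ = 1·47 + 2·29 + 3·18 + 4·11 + 5·7 + 6·4 + 7·3 + 8·1 + 9·2 = 309.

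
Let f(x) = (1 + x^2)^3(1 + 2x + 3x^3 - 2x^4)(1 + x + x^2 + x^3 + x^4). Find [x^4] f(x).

(1 + x^2)^3 has coefficients 1,0,3,0,3 for degrees 0…4.
(1 + 2x + 3x^3 - 2x^4) has coefficients 1,2,0,3,-2 for degrees 0…4.
Finally multiplying by (1 + x + x^2 + x^3 + x^4), the product of all factors after the first has coefficients 1,3,3,6,4 for degrees 0…4.
[x^4] = 1·4 + 3·3 + 3·1 = 16.

16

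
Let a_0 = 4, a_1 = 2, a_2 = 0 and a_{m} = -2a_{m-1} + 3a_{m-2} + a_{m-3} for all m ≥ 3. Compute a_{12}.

-110238

The ordinary generating function has denominator 1 + 2t - 3t^2 - t^3.
Iterating the recurrence: a_0,…,a_{12} = 4, 2, 0, 10, -18, 66, -176, 532, -1526, 4472, -12990, 37870, -110238.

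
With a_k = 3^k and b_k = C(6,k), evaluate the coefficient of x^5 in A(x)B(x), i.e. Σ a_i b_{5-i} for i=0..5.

Write out a_i and b_{5-i} for i = 0,…,5 and sum the products.
Σ = 1·6 + 3·15 + 9·20 + 27·15 + 81·6 + 243·1 = 1365.

1365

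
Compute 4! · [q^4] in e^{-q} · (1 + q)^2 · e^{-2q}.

The EGF product rule gives c_4 = Σ_{k_1+k_2+k_3=4} C(4; k_1,k_2,k_3) · ∏ g_i(k_i), where e^{-q} gives (-1)^k; (1+q)^2 gives the falling factorial (2)_k; e^{-2q} gives (-2)^k.
g_1(k) for k = 0…4: 1, -1, 1, -1, 1.
g_2(k) for k = 0…4: 1, 2, 2, 0, 0.
g_3(k) for k = 0…4: 1, -2, 4, -8, 16.
First combine the last two factors: h(k) = Σ_j C(k,j)·g_2(j)·g_3(k−j) for k = 0…4: 1, 0, -2, 4, 0.
c_4 = Σ_k C(4,k)·g_1(k)·h(4−k) = 4·(-1)·4 + 6·1·(-2) + 1·1·1 = −16 − 12 + 1 = -27.

-27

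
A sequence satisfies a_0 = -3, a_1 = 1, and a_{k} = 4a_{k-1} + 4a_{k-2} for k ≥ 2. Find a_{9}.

The ordinary generating function has denominator 1 - 4y - 4y^2.
Iterating the recurrence: a_0,…,a_{9} = -3, 1, -8, -28, -144, -688, -3328, -16064, -77568, -374528.

-374528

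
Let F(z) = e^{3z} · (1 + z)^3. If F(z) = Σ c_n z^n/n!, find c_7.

65124

The EGF product rule gives c_7 = Σ_{k_1+k_2=7} C(7; k_1,k_2) · ∏ g_i(k_i), where e^{3z} gives (3)^k; (1+z)^3 gives the falling factorial (3)_k.
g_1(k) for k = 0…7: 1, 3, 9, 27, 81, 243, 729, 2187.
g_2(k) for k = 0…7: 1, 3, 6, 6, 0, 0, 0, 0.
c_7 = Σ_k C(7,k)·g_1(k)·g_2(7−k) = 35·81·6 + 21·243·6 + 7·729·3 + 1·2187·1 = 17010 + 30618 + 15309 + 2187 = 65124.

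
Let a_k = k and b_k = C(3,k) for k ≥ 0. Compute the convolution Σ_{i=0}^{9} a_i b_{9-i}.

60

This is [x^9] in the product of the two ordinary generating functions.
Σ = 0·0 + 1·0 + 2·0 + 3·0 + 4·0 + 5·0 + 6·1 + 7·3 + 8·3 + 9·1 = 60.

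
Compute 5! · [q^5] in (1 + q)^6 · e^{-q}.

-151

The EGF product rule gives c_5 = Σ_{k_1+k_2=5} C(5; k_1,k_2) · ∏ g_i(k_i), where (1+q)^6 gives the falling factorial (6)_k; e^{-q} gives (-1)^k.
g_1(k) for k = 0…5: 1, 6, 30, 120, 360, 720.
g_2(k) for k = 0…5: 1, -1, 1, -1, 1, -1.
c_5 = Σ_k C(5,k)·g_1(k)·g_2(5−k) = 1·1·(-1) + 5·6·1 + 10·30·(-1) + 10·120·1 + 5·360·(-1) + 1·720·1 = −1 + 30 − 300 + 1200 − 1800 + 720 = -151.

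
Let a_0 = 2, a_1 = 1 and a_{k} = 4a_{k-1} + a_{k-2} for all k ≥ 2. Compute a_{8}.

34130

The ordinary generating function has denominator 1 - 4y - y^2.
Iterating the recurrence: a_0,…,a_{8} = 2, 1, 6, 25, 106, 449, 1902, 8057, 34130.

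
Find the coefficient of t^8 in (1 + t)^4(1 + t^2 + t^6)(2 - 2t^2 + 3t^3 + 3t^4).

(1 + t)^4 has coefficients 1,4,6,4,1 for degrees 0…4.
(1 + t^2 + t^6) has coefficients 1,0,1,0,0,0,1,0,0 for degrees 0…8.
Finally multiplying by (2 - 2t^2 + 3t^3 + 3t^4), the product of all factors after the first has coefficients 2,0,0,3,1,3,5,0,-2 for degrees 0…8.
[t^8] = 1·(-2) + 4·0 + 6·5 + 4·3 + 1·1 = 41.

41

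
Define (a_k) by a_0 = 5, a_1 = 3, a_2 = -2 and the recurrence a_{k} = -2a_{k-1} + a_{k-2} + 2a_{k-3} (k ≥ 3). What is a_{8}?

-590

The ordinary generating function has denominator 1 + 2z - z^2 - 2z^3.
Iterating the recurrence: a_0,…,a_{8} = 5, 3, -2, 17, -30, 73, -142, 297, -590.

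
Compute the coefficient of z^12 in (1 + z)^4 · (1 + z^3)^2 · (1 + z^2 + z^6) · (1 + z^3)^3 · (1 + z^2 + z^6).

(1 + z)^4 has coefficients 1,4,6,4,1 for degrees 0…4.
(1 + z^3)^2 has coefficients 1,0,0,2,0,0,1,0,0,0,0,0,0 for degrees 0…12.
Multiplying by (1 + z^2 + z^6) gives running coefficients 1,0,1,2,0,2,2,0,1,2,0,0,1 for degrees 0…12.
Multiplying by (1 + z^3)^3 gives running coefficients 1,0,1,5,0,5,11,0,10,15,0,10,15 for degrees 0…12.
Finally multiplying by (1 + z^2 + z^6), the product of all factors after the first has coefficients 1,0,2,5,1,10,12,5,22,20,10,30,26 for degrees 0…12.
[z^12] = 1·26 + 4·30 + 6·10 + 4·20 + 1·22 = 308.

308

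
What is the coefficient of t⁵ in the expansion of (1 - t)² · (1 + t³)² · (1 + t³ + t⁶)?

(1 - t)² has coefficients 1,-2,1 for degrees 0…2.
(1 + t³)² has coefficients 1,0,0,2,0,0 for degrees 0…5.
Finally multiplying by (1 + t³ + t⁶), the product of all factors after the first has coefficients 1,0,0,3,0,0 for degrees 0…5.
[t⁵] = 1·0 − 2·0 + 1·3 = 3.

3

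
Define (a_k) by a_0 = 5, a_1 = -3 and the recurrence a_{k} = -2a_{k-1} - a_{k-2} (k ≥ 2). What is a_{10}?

The ordinary generating function has denominator 1 + 2q + q^2.
Iterating the recurrence: a_0,…,a_{10} = 5, -3, 1, 1, -3, 5, -7, 9, -11, 13, -15.

-15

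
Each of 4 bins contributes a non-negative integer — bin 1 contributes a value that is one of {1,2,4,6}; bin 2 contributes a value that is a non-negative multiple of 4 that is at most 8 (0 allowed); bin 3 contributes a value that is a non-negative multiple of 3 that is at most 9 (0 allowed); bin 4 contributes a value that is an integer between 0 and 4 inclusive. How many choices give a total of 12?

The generating function for the choices is (y + y^2 + y^4 + y^6)·(1 + y^4 + y^8)·(1 + y^3 + y^6 + y^9)·(1 + y + y^2 + y^3 + y^4); the count is [y^12].
(y + y^2 + y^4 + y^6) has coefficients 0,1,1,0,1,0,1 for degrees 0…6.
(1 + y^4 + y^8) has coefficients 1,0,0,0,1,0,0,0,1,0,0,0,0 for degrees 0…12.
Multiplying by (1 + y^3 + y^6 + y^9) gives running coefficients 1,0,0,1,1,0,1,1,1,1,1,1,0 for degrees 0…12.
Finally multiplying by (1 + y + y^2 + y^3 + y^4), the product of all factors after the first has coefficients 1,1,1,2,3,2,3,4,4,4,5,5,4 for degrees 0…12.
[y^12] = 1·5 + 1·5 + 1·4 + 1·3 = 17.

17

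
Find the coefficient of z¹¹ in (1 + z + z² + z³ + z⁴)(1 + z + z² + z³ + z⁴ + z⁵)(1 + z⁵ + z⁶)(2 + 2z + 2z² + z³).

67

(1 + z + z² + z³ + z⁴) has coefficients 1,1,1,1,1 for degrees 0…4.
(1 + z + z² + z³ + z⁴ + z⁵) has coefficients 1,1,1,1,1,1,0,0,0,0,0,0 for degrees 0…11.
Multiplying by (1 + z⁵ + z⁶) gives running coefficients 1,1,1,1,1,2,2,2,2,2,2,1 for degrees 0…11.
Finally multiplying by (2 + 2z + 2z² + z³), the product of all factors after the first has coefficients 2,4,6,7,7,9,11,13,14,14,14,12 for degrees 0…11.
[z¹¹] = 1·12 + 1·14 + 1·14 + 1·14 + 1·13 = 67.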